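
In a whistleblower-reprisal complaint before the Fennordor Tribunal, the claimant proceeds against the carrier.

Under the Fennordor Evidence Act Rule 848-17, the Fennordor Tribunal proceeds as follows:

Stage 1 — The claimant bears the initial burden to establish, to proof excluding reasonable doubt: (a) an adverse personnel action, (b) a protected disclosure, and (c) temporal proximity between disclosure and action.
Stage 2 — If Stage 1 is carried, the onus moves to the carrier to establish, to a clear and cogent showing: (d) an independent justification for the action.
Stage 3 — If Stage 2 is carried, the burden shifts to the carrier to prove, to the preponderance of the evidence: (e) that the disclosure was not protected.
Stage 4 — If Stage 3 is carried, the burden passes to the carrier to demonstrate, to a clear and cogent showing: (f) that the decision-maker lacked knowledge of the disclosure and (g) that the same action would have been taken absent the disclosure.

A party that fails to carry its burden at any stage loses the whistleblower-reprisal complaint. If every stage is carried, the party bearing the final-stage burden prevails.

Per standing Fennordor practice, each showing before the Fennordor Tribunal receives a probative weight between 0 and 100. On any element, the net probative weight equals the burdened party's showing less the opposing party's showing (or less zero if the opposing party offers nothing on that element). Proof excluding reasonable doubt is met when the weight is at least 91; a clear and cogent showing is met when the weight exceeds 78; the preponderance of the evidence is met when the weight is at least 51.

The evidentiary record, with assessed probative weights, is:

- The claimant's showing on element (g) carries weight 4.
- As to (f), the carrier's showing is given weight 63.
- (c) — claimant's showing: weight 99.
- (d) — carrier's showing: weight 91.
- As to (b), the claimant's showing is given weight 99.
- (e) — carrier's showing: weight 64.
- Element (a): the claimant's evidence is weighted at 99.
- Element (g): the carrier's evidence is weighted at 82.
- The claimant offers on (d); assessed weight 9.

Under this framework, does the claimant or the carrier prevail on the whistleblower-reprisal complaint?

claimant

Stage 1 (claimant, proof excluding reasonable doubt, weight is at least 91): (a) 99 ≥ 91 — meets; (b) 99 ≥ 91 — meets; (c) 99 ≥ 91 — meets.
  Stage 1 is satisfied; the onus moves to the carrier.
Stage 2 (carrier, a clear and cogent showing, weight exceeds 78): (d) net 91−9=82 > 78 — meets.
  All elements met. The carrier retains the burden for Stage 3.
Stage 3 (carrier, the preponderance of the evidence, weight is at least 51): (e) 64 ≥ 51 — meets.
  Stage 3 is satisfied; the carrier continues to bear the burden.
Stage 4 (carrier, a clear and cogent showing, weight exceeds 78): (f) 63 ≤ 78 — fails; (g) net 82−4=78 ≤ 78 — fails.
  Not every element is met, so the carrier fails to carry Stage 4.
The analysis ends at Stage 4; the claimant prevails.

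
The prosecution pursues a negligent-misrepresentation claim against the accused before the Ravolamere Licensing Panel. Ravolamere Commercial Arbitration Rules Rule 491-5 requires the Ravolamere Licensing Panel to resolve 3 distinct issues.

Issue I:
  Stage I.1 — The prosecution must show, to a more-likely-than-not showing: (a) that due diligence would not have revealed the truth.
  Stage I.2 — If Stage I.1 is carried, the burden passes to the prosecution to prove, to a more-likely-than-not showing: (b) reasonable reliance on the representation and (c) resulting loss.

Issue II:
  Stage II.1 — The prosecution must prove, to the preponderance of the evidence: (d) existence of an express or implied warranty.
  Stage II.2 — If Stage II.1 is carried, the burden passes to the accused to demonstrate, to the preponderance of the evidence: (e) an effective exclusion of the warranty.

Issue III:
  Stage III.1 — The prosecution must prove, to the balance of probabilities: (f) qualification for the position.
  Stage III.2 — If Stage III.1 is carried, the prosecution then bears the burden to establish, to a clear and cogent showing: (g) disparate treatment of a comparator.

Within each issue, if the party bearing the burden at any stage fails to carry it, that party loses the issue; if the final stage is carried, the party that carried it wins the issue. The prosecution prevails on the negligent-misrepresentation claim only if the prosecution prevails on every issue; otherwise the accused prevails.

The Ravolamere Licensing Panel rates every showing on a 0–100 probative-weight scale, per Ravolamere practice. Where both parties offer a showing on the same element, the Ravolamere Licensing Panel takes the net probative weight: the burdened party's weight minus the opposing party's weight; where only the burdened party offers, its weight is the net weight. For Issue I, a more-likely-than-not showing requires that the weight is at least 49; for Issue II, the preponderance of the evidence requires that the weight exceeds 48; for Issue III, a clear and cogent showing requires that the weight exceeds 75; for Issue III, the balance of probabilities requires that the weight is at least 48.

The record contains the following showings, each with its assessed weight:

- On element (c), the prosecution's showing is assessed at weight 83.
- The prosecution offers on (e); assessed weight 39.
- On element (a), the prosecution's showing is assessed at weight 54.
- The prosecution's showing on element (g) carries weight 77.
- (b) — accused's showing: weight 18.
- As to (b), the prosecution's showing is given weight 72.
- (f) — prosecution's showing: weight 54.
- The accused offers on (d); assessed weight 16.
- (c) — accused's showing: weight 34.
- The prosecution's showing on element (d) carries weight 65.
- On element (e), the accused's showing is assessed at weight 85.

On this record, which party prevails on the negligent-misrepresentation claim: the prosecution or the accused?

prosecution

— Issue I —
Stage I.1 (prosecution, a more-likely-than-not showing, weight is at least 49): (a) 54 ≥ 49 — meets.
  All elements met. The prosecution retains the burden for Stage I.2.
Stage I.2 (prosecution, a more-likely-than-not showing, weight is at least 49): (b) net 72−18=54 ≥ 49 — meets; (c) net 83−34=49 ≥ 49 — meets.
  All elements met at the final stage.
Every stage carried; the prosecution prevails on this issue.
— Issue II —
Stage II.1 — burden on prosecution; standard: the preponderance of the evidence (weight exceeds 48).
    (d): 65 − 16 = 49 > 48 [met]
  Stage II.1 is satisfied; the onus moves to the accused.
Stage II.2 — burden on accused; standard: the preponderance of the evidence (weight exceeds 48).
    (e): 85 − 39 = 46 ≤ 48 [not met]
  Stage II.2 not carried; the accused fails its burden.
The prosecution prevails on this issue.
— Issue III —
At Stage III.1 the prosecution must meet the balance of probabilities (weight is at least 48): on (f) the weight is 54, ≥ 48, so (f) meets the standard.
  All elements met. The prosecution retains the burden for Stage III.2.
At Stage III.2 the prosecution must meet a clear and cogent showing (weight exceeds 75): on (g) the weight is 77, which does exceed 75, so (g) meets the standard.
  The prosecution carries the last stage.
Every stage carried; the prosecution prevails on this issue.
Per-issue: Issue I → prosecution; Issue II → prosecution; Issue III → prosecution. The prosecution must prevail on every issue; overall, the prosecution prevails.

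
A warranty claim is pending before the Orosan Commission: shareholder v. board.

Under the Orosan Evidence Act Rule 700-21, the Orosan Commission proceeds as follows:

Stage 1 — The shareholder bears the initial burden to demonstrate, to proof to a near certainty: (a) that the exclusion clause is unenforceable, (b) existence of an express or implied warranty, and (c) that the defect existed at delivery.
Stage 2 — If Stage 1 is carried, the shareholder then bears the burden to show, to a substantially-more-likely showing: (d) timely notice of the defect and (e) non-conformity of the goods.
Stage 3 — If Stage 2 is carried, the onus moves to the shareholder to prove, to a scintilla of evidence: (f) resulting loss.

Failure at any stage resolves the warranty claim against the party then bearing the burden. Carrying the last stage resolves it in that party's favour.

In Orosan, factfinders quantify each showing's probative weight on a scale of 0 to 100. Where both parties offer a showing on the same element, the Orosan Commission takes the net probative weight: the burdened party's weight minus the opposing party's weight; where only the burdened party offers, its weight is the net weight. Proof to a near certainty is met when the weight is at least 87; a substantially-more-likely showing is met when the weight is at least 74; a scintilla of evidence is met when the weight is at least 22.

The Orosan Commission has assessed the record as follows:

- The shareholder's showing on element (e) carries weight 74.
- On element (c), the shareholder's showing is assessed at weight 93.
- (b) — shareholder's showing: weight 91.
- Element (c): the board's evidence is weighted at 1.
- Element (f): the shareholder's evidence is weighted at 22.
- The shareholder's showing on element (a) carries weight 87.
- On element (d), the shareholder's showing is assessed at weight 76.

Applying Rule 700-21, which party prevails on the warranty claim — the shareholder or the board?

shareholder

At Stage 1 the shareholder must meet proof to a near certainty (weight is at least 87): on (a) the weight is 87, ≥ 87, so (a) meets the standard; on (b) the weight is 91, which does reach 87, so (b) meets the standard; on (c) the weight is 93 less the opposing 1 gives net 92, ≥ 87, so (c) meets the standard.
  All elements met. The shareholder retains the burden for Stage 2.
At Stage 2 the shareholder must meet a substantially-more-likely showing (weight is at least 74): on (d) the weight is 76, which does reach 74, so (d) meets the standard; on (e) the weight is 74, ≥ 74, so (e) meets the standard.
  All elements met. The shareholder retains the burden for Stage 3.
At Stage 3 the shareholder must meet a scintilla of evidence (weight is at least 22): on (f) the weight is 22, ≥ 22, so (f) meets the standard.
  The shareholder carries the last stage.
Every stage carried; the shareholder prevails.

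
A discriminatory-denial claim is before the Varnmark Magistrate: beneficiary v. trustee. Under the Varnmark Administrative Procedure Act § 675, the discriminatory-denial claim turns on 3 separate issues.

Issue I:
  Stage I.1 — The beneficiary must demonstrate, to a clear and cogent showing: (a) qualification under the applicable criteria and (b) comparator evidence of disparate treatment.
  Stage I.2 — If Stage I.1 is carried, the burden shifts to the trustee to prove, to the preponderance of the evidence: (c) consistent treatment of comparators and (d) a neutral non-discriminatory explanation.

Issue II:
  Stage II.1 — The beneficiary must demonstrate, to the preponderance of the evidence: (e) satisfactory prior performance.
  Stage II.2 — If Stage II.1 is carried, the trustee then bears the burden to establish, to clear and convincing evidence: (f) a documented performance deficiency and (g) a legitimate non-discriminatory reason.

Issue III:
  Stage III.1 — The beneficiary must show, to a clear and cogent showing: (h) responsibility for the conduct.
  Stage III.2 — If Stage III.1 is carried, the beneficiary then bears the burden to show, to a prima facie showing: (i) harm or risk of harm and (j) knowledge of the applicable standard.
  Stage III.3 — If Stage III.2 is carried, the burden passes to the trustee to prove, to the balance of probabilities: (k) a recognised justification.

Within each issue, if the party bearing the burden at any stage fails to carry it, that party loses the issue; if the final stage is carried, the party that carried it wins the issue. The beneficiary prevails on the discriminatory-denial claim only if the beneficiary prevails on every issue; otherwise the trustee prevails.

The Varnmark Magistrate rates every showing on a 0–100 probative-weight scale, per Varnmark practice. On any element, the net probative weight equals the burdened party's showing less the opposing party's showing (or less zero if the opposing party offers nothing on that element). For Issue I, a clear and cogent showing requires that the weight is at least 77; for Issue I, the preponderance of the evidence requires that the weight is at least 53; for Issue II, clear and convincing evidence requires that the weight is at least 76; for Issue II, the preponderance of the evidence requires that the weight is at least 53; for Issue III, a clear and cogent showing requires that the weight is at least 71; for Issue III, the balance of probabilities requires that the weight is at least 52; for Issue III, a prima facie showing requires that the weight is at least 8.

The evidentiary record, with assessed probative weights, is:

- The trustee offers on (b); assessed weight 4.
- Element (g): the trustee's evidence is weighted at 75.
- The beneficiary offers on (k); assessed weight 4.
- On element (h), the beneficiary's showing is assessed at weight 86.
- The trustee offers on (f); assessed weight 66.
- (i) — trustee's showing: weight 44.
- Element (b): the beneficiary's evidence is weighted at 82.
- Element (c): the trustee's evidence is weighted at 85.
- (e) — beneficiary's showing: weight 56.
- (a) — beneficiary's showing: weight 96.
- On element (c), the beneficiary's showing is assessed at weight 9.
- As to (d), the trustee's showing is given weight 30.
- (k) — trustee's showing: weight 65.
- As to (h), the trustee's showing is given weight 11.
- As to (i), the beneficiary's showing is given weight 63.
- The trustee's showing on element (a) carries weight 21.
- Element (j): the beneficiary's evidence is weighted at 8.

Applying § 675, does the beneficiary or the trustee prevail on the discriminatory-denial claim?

trustee

— Issue I —
Stage I.1 — burden on beneficiary; standard: a clear and cogent showing (weight is at least 77).
    (a): 96 − 21 = 75 < 77 [not met]
    (b): 82 − 4 = 78 ≥ 77 [met]
  The beneficiary does not carry Stage I.1.
The analysis ends at Stage I.1; the trustee prevails on this issue.
— Issue II —
At Stage II.1 the beneficiary must meet the preponderance of the evidence (weight is at least 53): on (e) the weight is 56, which does reach 53, so (e) meets the standard.
  All elements met. The burden passes to the trustee.
At Stage II.2 the trustee must meet clear and convincing evidence (weight is at least 76): on (f) the weight is 66, < 76, so (f) does not meet the standard; on (g) the weight is 75, < 76, so (g) does not meet the standard.
  Stage II.2 not carried; the trustee fails its burden.
So the beneficiary prevails on this issue.
— Issue III —
Stage III.1 (beneficiary, a clear and cogent showing, weight is at least 71): (h) net 86−11=75 ≥ 71 — meets.
  Stage III.1 is satisfied; the beneficiary continues to bear the burden.
Stage III.2 (beneficiary, a prima facie showing, weight is at least 8): (i) net 63−44=19 ≥ 8 — meets; (j) 8 ≥ 8 — meets.
  Stage III.2 carried; the burden shifts to the trustee.
Stage III.3 (trustee, the balance of probabilities, weight is at least 52): (k) net 65−4=61 ≥ 52 — meets.
  Stage III.3 carried; the final stage is satisfied.
With every stage satisfied, the trustee prevails on this issue.
Per-issue: Issue I → trustee; Issue II → beneficiary; Issue III → trustee. The beneficiary must prevail on every issue; overall, the trustee prevails.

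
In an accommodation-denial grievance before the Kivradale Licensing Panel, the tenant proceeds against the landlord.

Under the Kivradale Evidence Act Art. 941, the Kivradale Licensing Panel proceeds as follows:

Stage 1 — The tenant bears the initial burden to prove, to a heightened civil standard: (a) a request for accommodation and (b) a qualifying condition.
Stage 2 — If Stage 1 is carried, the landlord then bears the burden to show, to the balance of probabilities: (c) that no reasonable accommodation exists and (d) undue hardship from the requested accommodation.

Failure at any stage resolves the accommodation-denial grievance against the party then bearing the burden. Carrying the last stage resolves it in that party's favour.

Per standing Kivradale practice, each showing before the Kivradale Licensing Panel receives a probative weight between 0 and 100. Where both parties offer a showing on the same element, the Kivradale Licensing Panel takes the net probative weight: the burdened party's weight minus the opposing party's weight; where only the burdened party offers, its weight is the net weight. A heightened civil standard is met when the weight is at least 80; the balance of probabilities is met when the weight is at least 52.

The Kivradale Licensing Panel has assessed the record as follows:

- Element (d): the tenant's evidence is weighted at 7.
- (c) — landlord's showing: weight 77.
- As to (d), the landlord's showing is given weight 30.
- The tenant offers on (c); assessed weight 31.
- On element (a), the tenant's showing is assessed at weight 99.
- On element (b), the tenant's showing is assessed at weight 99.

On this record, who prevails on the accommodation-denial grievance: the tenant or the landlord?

tenant

Stage 1 — burden on tenant; standard: a heightened civil standard (weight is at least 80).
    (a): 99 ≥ 80 [met]
    (b): 99 ≥ 80 [met]
  All elements met. The burden passes to the landlord.
Stage 2 — burden on landlord; standard: the balance of probabilities (weight is at least 52).
    (c): 77 − 31 = 46 < 52 [not met]
    (d): 30 − 7 = 23 < 52 [not met]
  Not every element is met, so the landlord fails to carry Stage 2.
So the tenant prevails.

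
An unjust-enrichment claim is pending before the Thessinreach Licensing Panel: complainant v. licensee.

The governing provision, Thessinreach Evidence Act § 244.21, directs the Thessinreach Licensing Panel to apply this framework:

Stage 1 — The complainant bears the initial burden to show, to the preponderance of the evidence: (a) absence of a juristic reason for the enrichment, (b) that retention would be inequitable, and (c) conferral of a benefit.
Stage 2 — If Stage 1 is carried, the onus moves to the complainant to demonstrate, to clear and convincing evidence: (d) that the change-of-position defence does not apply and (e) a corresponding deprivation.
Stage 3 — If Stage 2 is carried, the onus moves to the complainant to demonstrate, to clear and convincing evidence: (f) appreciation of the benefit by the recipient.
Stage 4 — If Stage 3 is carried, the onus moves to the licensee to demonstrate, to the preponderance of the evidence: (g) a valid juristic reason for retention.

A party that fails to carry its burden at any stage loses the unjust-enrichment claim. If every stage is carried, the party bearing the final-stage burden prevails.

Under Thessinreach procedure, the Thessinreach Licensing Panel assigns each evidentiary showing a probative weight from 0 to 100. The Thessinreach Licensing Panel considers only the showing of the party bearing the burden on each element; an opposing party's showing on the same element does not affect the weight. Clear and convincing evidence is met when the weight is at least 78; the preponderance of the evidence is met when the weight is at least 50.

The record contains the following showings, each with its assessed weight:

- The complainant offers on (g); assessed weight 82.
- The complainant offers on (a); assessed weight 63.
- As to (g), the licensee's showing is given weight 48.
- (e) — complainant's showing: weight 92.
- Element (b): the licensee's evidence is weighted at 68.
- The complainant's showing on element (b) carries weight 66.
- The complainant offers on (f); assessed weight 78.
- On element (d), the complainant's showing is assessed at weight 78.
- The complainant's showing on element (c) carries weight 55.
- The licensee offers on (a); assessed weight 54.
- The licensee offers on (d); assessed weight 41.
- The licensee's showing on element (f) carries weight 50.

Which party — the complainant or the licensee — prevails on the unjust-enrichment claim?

Stage 1 (complainant, the preponderance of the evidence, weight is at least 50): (a) 63 (licensee's 54 disregarded) ≥ 50 — meets; (b) 66 (licensee's 68 disregarded) ≥ 50 — meets; (c) 55 ≥ 50 — meets.
  All elements met. The complainant retains the burden for Stage 2.
Stage 2 (complainant, clear and convincing evidence, weight is at least 78): (d) 78 (licensee's 41 disregarded) ≥ 78 — meets; (e) 92 ≥ 78 — meets.
  Stage 2 is satisfied; the complainant continues to bear the burden.
Stage 3 (complainant, clear and convincing evidence, weight is at least 78): (f) 78 (licensee's 50 disregarded) ≥ 78 — meets.
  The complainant carries Stage 3; the licensee now bears the burden.
Stage 4 (licensee, the preponderance of the evidence, weight is at least 50): (g) 48 (complainant's 82 disregarded) < 50 — fails.
  Not every element is met, so the licensee fails to carry Stage 4.
The analysis ends at Stage 4; the complainant prevails.

complainant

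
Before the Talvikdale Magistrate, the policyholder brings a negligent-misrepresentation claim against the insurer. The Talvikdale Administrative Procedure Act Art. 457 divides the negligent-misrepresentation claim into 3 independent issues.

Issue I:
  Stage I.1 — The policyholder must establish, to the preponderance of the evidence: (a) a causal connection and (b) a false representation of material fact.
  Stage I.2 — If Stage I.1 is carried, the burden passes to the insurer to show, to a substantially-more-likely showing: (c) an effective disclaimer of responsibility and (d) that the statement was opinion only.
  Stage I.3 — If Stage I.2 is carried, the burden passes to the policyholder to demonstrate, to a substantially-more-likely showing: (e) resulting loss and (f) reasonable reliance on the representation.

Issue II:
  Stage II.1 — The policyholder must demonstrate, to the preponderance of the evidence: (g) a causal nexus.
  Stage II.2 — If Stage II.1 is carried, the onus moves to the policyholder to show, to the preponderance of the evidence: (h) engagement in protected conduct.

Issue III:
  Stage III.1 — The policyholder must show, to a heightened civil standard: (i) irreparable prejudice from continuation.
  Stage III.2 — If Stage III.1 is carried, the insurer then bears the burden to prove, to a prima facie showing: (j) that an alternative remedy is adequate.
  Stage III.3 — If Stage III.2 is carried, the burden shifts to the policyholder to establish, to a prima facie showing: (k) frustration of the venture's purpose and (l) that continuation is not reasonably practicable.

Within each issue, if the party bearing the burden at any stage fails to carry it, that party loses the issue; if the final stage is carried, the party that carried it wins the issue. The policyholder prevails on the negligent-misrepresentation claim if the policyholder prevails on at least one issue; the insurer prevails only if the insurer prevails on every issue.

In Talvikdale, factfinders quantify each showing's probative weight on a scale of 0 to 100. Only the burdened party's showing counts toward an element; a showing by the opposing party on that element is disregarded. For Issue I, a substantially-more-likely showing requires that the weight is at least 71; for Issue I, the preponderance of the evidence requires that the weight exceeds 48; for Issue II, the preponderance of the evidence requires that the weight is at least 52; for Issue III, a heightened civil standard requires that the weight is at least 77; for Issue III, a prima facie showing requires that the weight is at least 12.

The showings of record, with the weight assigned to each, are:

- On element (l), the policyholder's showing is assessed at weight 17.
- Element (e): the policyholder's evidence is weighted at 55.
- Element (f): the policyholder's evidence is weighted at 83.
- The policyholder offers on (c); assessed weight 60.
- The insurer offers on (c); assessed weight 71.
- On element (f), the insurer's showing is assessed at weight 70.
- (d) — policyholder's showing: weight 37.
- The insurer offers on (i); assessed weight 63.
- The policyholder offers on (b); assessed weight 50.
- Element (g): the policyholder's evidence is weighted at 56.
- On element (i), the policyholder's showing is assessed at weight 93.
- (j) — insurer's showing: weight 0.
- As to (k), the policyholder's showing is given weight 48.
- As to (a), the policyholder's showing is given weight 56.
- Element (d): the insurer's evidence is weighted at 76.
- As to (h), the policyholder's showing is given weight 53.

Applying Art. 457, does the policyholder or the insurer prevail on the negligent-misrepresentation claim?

policyholder

— Issue I —
Stage I.1 — burden on policyholder; standard: the preponderance of the evidence (weight exceeds 48).
    (a): 56 > 48 [met]
    (b): 50 > 48 [met]
  The policyholder carries Stage I.1; the insurer now bears the burden.
Stage I.2 — burden on insurer; standard: a substantially-more-likely showing (weight is at least 71).
    (c): 71 (policyholder's 60 disregarded) ≥ 71 [met]
    (d): 76 (policyholder's 37 disregarded) ≥ 71 [met]
  Stage I.2 carried; the burden shifts to the policyholder.
Stage I.3 — burden on policyholder; standard: a substantially-more-likely showing (weight is at least 71).
    (e): 55 < 71 [not met]
    (f): 83 (insurer's 70 disregarded) ≥ 71 [met]
  The policyholder does not carry Stage I.3.
The analysis ends at Stage I.3; the insurer prevails on this issue.
— Issue II —
At Stage II.1 the policyholder must meet the preponderance of the evidence (weight is at least 52): on (g) the weight is 56, ≥ 52, so (g) meets the standard.
  Stage II.1 carried; the burden remains with the policyholder.
At Stage II.2 the policyholder must meet the preponderance of the evidence (weight is at least 52): on (h) the weight is 53, which does reach 52, so (h) meets the standard.
  All elements met at the final stage.
With every stage satisfied, the policyholder prevails on this issue.
— Issue III —
At Stage III.1 the policyholder must meet a heightened civil standard (weight is at least 77): on (i) the weight is 93 (the insurer's 63 is given no effect), ≥ 77, so (i) meets the standard.
  Stage III.1 is satisfied; the onus moves to the insurer.
At Stage III.2 the insurer must meet a prima facie showing (weight is at least 12): on (j) the weight is 0, < 12, so (j) does not meet the standard.
  Stage III.2 not carried; the insurer fails its burden.
So the policyholder prevails on this issue.
Per-issue: Issue I → insurer; Issue II → policyholder; Issue III → policyholder. The policyholder must prevail on at least one issue; overall, the policyholder prevails.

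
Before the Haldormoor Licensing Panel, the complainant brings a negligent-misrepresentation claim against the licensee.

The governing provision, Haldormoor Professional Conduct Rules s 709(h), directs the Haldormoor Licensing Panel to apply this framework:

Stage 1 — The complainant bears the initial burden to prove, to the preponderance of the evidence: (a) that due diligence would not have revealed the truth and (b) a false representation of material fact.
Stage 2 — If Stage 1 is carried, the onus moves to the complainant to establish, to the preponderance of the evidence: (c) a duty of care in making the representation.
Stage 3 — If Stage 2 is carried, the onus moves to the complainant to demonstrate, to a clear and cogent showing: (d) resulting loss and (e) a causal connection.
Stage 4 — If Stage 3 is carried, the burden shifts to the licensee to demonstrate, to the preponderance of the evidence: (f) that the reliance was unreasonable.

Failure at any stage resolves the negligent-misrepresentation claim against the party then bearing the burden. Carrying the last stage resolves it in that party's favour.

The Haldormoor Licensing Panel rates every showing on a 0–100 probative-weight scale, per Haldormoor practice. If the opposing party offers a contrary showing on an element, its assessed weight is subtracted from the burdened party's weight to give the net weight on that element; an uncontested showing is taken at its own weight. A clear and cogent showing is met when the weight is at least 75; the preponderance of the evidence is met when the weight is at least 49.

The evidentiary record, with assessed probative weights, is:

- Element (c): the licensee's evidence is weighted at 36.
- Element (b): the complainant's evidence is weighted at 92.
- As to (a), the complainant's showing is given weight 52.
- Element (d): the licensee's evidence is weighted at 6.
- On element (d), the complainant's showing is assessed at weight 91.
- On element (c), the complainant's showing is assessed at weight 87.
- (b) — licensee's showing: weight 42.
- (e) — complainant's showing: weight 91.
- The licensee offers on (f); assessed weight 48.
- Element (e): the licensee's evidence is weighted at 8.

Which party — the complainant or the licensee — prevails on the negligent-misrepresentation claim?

Stage 1 (complainant, the preponderance of the evidence, weight is at least 49): (a) 52 ≥ 49 — meets; (b) net 92−42=50 ≥ 49 — meets.
  Stage 1 is satisfied; the complainant continues to bear the burden.
Stage 2 (complainant, the preponderance of the evidence, weight is at least 49): (c) net 87−36=51 ≥ 49 — meets.
  All elements met. The complainant retains the burden for Stage 3.
Stage 3 (complainant, a clear and cogent showing, weight is at least 75): (d) net 91−6=85 ≥ 75 — meets; (e) net 91−8=83 ≥ 75 — meets.
  Stage 3 carried; the burden shifts to the licensee.
Stage 4 (licensee, the preponderance of the evidence, weight is at least 49): (f) 48 < 49 — fails.
  The licensee does not carry Stage 4.
The complainant prevails.

complainant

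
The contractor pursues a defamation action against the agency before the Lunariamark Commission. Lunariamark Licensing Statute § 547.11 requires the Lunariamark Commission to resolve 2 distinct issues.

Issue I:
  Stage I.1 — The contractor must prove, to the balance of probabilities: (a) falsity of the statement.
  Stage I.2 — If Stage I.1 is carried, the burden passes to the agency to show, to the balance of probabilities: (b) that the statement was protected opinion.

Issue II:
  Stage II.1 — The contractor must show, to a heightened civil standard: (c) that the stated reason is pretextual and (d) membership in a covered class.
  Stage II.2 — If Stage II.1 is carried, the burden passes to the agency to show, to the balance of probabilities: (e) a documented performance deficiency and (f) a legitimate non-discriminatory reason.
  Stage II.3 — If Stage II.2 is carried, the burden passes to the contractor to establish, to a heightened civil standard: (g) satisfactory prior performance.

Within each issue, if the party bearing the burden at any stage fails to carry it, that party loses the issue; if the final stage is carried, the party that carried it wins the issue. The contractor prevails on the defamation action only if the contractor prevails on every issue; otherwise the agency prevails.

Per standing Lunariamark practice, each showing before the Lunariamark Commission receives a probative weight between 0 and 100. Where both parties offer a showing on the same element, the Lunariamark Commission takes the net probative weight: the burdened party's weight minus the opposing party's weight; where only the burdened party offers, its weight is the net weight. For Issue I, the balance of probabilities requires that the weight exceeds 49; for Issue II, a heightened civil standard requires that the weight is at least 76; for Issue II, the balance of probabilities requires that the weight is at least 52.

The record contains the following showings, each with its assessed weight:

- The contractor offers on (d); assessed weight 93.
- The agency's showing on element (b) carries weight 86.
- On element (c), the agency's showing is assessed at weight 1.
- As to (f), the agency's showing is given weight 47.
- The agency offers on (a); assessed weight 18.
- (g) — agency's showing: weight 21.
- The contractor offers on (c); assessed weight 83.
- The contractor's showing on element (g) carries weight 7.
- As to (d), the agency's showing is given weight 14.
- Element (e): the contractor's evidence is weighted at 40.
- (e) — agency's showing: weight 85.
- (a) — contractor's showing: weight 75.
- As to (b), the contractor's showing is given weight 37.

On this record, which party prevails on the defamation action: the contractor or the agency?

— Issue I —
Stage I.1 — burden on contractor; standard: the balance of probabilities (weight exceeds 49).
    (a): 75 − 18 = 57 > 49 [met]
  The contractor carries Stage I.1; the agency now bears the burden.
Stage I.2 — burden on agency; standard: the balance of probabilities (weight exceeds 49).
    (b): 86 − 37 = 49 ≤ 49 [not met]
  The agency does not carry Stage I.2.
The analysis ends at Stage I.2; the contractor prevails on this issue.
— Issue II —
At Stage II.1 the contractor must meet a heightened civil standard (weight is at least 76): on (c) the weight is 83 less the opposing 1 gives net 82, ≥ 76, so (c) meets the standard; on (d) the weight is 93 less the opposing 14 gives net 79, ≥ 76, so (d) meets the standard.
  All elements met. The burden passes to the agency.
At Stage II.2 the agency must meet the balance of probabilities (weight is at least 52): on (e) the weight is 85 less the opposing 40 gives net 45, < 52, so (e) does not meet the standard; on (f) the weight is 47, < 52, so (f) does not meet the standard.
  Stage II.2 not carried; the agency fails its burden.
The contractor prevails on this issue.
Per-issue: Issue I → contractor; Issue II → contractor. The contractor must prevail on every issue; overall, the contractor prevails.

contractor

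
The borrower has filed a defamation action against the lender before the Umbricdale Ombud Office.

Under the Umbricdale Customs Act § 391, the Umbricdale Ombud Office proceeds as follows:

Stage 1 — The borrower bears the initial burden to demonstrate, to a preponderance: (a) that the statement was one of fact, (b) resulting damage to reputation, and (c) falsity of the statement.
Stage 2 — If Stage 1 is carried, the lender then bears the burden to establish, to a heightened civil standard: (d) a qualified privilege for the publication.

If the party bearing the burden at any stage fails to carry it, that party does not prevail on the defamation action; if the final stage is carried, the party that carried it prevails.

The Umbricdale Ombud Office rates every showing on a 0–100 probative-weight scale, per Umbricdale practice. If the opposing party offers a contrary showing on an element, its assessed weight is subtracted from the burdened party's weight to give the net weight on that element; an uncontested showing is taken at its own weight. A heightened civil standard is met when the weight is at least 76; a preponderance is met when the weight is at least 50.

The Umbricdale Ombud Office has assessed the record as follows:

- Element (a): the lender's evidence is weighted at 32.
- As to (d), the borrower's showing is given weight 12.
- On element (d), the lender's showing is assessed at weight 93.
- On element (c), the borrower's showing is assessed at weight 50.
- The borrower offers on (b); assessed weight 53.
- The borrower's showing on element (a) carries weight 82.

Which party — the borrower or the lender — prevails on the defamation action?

lender

At Stage 1 the borrower must meet a preponderance (weight is at least 50): on (a) the weight is 82 less the opposing 32 gives net 50, which does reach 50, so (a) meets the standard; on (b) the weight is 53, ≥ 50, so (b) meets the standard; on (c) the weight is 50, ≥ 50, so (c) meets the standard.
  Stage 1 carried; the burden shifts to the lender.
At Stage 2 the lender must meet a heightened civil standard (weight is at least 76): on (d) the weight is 93 less the opposing 12 gives net 81, ≥ 76, so (d) meets the standard.
  The lender carries the last stage.
With every stage satisfied, the lender prevails.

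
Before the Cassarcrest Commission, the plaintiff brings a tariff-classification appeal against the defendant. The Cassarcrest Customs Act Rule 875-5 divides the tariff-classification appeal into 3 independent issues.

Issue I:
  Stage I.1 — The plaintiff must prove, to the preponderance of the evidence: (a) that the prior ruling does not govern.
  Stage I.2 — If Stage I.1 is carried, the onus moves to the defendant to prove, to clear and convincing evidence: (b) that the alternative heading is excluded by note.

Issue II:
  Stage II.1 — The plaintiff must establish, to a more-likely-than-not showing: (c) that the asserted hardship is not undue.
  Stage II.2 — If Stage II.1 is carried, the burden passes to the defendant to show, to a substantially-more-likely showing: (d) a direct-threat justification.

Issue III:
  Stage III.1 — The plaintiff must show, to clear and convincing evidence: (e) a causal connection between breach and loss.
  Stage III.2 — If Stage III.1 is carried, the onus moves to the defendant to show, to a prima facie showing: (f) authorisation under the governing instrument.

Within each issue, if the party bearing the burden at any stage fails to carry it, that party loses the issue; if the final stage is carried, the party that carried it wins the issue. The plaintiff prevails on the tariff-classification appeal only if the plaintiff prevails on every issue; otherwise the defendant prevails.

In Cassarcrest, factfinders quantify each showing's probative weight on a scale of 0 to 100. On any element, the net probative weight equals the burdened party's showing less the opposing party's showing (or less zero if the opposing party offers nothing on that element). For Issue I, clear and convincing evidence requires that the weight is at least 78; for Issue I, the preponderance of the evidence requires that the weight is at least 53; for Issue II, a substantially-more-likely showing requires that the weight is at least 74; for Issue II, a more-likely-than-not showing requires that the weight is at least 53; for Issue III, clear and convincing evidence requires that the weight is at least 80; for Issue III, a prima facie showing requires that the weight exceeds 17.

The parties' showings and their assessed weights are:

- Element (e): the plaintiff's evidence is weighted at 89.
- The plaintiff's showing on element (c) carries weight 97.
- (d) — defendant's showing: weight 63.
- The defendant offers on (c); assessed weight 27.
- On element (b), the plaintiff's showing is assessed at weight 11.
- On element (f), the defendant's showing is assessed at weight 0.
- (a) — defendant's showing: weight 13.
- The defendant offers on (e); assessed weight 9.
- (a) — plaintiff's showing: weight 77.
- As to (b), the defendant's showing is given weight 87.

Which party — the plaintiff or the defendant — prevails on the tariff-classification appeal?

plaintiff

— Issue I —
Stage I.1 — burden on plaintiff; standard: the preponderance of the evidence (weight is at least 53).
    (a): 77 − 13 = 64 ≥ 53 [met]
  All elements met. The burden passes to the defendant.
Stage I.2 — burden on defendant; standard: clear and convincing evidence (weight is at least 78).
    (b): 87 − 11 = 76 < 78 [not met]
  The defendant does not carry Stage I.2.
The analysis ends at Stage I.2; the plaintiff prevails on this issue.
— Issue II —
Stage II.1 (plaintiff, a more-likely-than-not showing, weight is at least 53): (c) net 97−27=70 ≥ 53 — meets.
  The plaintiff carries Stage II.1; the defendant now bears the burden.
Stage II.2 (defendant, a substantially-more-likely showing, weight is at least 74): (d) 63 < 74 — fails.
  The defendant does not carry Stage II.2.
So the plaintiff prevails on this issue.
— Issue III —
At Stage III.1 the plaintiff must meet clear and convincing evidence (weight is at least 80): on (e) the weight is 89 less the opposing 9 gives net 80, which does reach 80, so (e) meets the standard.
  All elements met. The burden passes to the defendant.
At Stage III.2 the defendant must meet a prima facie showing (weight exceeds 17): on (f) the weight is 0, which does not exceed 17, so (f) does not meet the standard.
  The defendant does not carry Stage III.2.
The plaintiff prevails on this issue.
Per-issue: Issue I → plaintiff; Issue II → plaintiff; Issue III → plaintiff. The plaintiff must prevail on every issue; overall, the plaintiff prevails.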